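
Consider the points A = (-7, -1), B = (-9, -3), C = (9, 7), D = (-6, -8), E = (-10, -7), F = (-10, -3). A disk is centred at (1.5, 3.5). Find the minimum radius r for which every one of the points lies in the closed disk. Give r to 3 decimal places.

The required radius is the distance from (1.5, 3.5) to the farthest point.
Squared distances: 92.5, 152.5, 68.5, 188.5, 242.5, 174.5.
Maximum is 242.5, attained at E.
r = √(242.5) ≈ 15.572.

15.572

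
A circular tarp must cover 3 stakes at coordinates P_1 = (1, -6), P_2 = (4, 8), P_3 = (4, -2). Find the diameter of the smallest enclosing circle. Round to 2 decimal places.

Side lengths²: P_1P_2² = 205, P_1P_3² = 25, P_2P_3² = 100.
Since P_1P_2² = 205 ≥ 100 + 25 = 125, the angle opposite P_1P_2 is not acute, so the smallest enclosing circle has P_1P_2 as diameter.
Centre = midpoint of P_1P_2 = (2.5, 1), r² = 205/4 = 51.25.
Diameter = 2r = 2√(51.25) ≈ 14.32.

14.32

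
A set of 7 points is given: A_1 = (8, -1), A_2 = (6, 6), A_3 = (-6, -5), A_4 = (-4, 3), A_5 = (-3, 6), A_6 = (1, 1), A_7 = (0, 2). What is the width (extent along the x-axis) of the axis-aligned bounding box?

max x = 8, min x = -6, so width = 14.

14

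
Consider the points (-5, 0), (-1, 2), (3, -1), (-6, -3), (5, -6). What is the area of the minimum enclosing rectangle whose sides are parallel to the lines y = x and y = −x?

88

In coordinates u = x + y, v = x − y the rectangle is axis-aligned; the map (x,y)→(u,v) scales areas by 2.
u-values: -5, 1, 2, -9, -1; range = 2 − (-9) = 11.
v-values: -5, -3, 4, -3, 11; range = 11 − (-5) = 16.
Area = (11 × 16) / 2 = 88.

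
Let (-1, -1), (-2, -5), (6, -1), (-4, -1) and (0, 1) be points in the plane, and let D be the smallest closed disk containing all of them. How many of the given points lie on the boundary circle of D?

The farthest pair is (6, -1)–(-4, -1) with squared distance 100. The circle on this segment as diameter has centre (1, -1) and r² = 100/4 = 25.
Check (-1, -1): distance² to centre = 4 ≤ 25, so it lies inside.
All remaining points lie in this disk, and no smaller disk contains both endpoints, so this is the minimum enclosing circle.
The points at distance exactly r from the centre are (-2, -5), (6, -1), (-4, -1) — 3 points.

3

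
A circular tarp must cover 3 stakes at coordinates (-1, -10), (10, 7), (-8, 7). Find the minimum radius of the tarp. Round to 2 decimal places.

Call the three points A, B, C in the order given.
Side lengths²: AB² = 410, AC² = 338, BC² = 324.
Since AB² = 410 < 338 + 324 = 662, the triangle is acute, so the smallest enclosing circle is the circumcircle.
Circumcentre = (1, 13/17), r² = 34645/289.
r = √(34645/289) ≈ 10.95.

10.95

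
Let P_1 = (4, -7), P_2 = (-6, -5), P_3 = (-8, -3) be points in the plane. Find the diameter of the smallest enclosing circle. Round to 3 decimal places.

Side lengths²: P_1P_2² = 104, P_1P_3² = 160, P_2P_3² = 8.
Since P_1P_3² = 160 ≥ 104 + 8 = 112, the angle opposite P_1P_3 is not acute, so the smallest enclosing circle has P_1P_3 as diameter.
Centre = midpoint of P_1P_3 = (-2, -5), r² = 160/4 = 40.
Diameter = 2r = 2√40 ≈ 12.649.

12.649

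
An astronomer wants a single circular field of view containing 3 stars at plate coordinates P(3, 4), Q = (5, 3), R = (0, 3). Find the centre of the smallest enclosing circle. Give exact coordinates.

Side lengths²: PQ² = 5, PR² = 10, QR² = 25.
Since QR² = 25 ≥ 10 + 5 = 15, the angle opposite QR is not acute, so the smallest enclosing circle has QR as diameter.
Centre = midpoint of QR = (2.5, 3), r² = 25/4 = 6.25.
Centre = (2.5, 3).

(2.5, 3)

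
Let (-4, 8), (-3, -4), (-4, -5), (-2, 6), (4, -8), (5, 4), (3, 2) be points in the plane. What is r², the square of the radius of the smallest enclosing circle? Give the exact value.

80

By Welzl's lemma the MEC is supported by two points (diametrically opposite) or three points (on a circumcircle).
The farthest pair is (-4, 8)–(4, -8) with squared distance 320. The circle on this segment as diameter has centre (0, 0) and r² = 320/4 = 80.
Check (-3, -4): distance² to centre = 25 ≤ 80, so it lies inside.
All remaining points lie in this disk, and no smaller disk contains both endpoints, so this is the minimum enclosing circle.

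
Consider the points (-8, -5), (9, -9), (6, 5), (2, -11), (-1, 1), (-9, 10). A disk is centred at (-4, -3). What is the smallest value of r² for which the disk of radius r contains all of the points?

205

The required radius is the distance from (-4, -3) to the farthest point.
Squared distances: 20, 205, 164, 100, 25, 194.
Maximum is 205, attained at (9, -9).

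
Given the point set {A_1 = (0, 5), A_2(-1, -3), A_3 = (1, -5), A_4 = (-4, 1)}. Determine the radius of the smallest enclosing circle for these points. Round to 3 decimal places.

5.025

A smallest enclosing disk is always determined by at most three of the input points on its boundary.
The farthest pair is A_1–A_3 with squared distance 101. The circle on this segment as diameter has centre (0.5, 0) and r² = 101/4 = 25.25.
Check A_2: distance² to centre = 11.25 ≤ 25.25, so it lies inside.
All remaining points lie in this disk, and no smaller disk contains both endpoints, so this is the minimum enclosing circle.
r = √(25.25) ≈ 5.025.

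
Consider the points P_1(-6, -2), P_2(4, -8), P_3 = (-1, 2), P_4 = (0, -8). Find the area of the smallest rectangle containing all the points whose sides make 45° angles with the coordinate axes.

In coordinates u = x + y, v = x − y the rectangle is axis-aligned; the map (x,y)→(u,v) scales areas by 2.
u-values: -8, -4, 1, -8; range = 1 − (-8) = 9.
v-values: -4, 12, -3, 8; range = 12 − (-4) = 16.
Area = (9 × 16) / 2 = 72.

72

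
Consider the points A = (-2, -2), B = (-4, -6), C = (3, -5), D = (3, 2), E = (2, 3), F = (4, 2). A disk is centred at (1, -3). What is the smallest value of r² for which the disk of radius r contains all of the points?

The required radius is the distance from (1, -3) to the farthest point.
Squared distances: 10, 34, 8, 29, 37, 34.
Maximum is 37, attained at E.

37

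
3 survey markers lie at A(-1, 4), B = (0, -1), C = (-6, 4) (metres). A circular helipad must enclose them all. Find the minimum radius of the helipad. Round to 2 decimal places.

Side lengths²: AB² = 26, AC² = 25, BC² = 61.
Since BC² = 61 ≥ 26 + 25 = 51, the angle opposite BC is not acute, so the smallest enclosing circle has BC as diameter.
Centre = midpoint of BC = (-3, 1.5), r² = 61/4 = 15.25.
r = √(15.25) ≈ 3.91.

3.91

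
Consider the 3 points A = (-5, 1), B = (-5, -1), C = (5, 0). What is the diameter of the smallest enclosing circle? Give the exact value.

Side lengths²: AB² = 4, AC² = 101, BC² = 101.
Since BC² = 101 < 101 + 4 = 105, the triangle is acute, so the smallest enclosing circle is the circumcircle.
Circumcentre = (-0.05, 0), r² = 25.5025.
Diameter = 2r = 2√(25.5025) = 10.1.

10.1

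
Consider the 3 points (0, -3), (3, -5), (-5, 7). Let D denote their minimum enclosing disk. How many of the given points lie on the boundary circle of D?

Call the three points A, B, C in the order given.
Side lengths²: AB² = 13, AC² = 125, BC² = 208.
Since BC² = 208 ≥ 125 + 13 = 138, the angle opposite BC is not acute, so the smallest enclosing circle has BC as diameter.
Centre = midpoint of BC = (-1, 1), r² = 208/4 = 52.
The points at distance exactly r from the centre are (3, -5), (-5, 7) — 2 points.

2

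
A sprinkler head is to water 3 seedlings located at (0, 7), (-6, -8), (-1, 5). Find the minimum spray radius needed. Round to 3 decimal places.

Call the three points A, B, C in the order given.
Side lengths²: AB² = 261, AC² = 5, BC² = 194.
Since AB² = 261 ≥ 194 + 5 = 199, the angle opposite AB is not acute, so the smallest enclosing circle has AB as diameter.
Centre = midpoint of AB = (-3, -0.5), r² = 261/4 = 65.25.
r = √(65.25) ≈ 8.078.

8.078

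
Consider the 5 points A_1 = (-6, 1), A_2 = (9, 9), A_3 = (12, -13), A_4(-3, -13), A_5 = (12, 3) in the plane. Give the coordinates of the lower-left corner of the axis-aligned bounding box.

x-range [-6, 12], y-range [-13, 9].
The lower-left corner is (-6, -13).

(-6, -13)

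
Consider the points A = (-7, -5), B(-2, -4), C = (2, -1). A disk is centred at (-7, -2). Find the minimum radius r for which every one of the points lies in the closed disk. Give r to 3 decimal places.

The required radius is the distance from (-7, -2) to the farthest point.
Squared distances: 9, 29, 82.
Maximum is 82, attained at C.
r = √82 ≈ 9.055.

9.055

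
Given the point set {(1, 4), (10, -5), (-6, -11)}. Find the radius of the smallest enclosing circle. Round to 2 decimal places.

Call the three points A, B, C in the order given.
Side lengths²: AB² = 162, AC² = 274, BC² = 292.
Since BC² = 292 < 274 + 162 = 436, the triangle is acute, so the smallest enclosing circle is the circumcircle.
Circumcentre = (10/11, -56/11), r² = 10001/121.
r = √(10001/121) ≈ 9.09.

9.09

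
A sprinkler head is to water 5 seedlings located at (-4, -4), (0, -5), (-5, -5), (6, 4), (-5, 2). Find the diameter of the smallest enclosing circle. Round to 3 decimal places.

The farthest pair is (-5, -5)–(6, 4) with squared distance 202. The circle on this segment as diameter has centre (0.5, -0.5) and r² = 202/4 = 50.5.
Check (-4, -4): distance² to centre = 32.5 ≤ 50.5, so it lies inside.
All remaining points lie in this disk, and no smaller disk contains both endpoints, so this is the minimum enclosing circle.
Diameter = 2r = 2√(50.5) ≈ 14.213.

14.213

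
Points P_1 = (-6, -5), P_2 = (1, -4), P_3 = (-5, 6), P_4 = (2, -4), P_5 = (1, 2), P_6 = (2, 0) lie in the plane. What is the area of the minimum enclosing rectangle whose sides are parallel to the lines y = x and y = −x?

In coordinates u = x + y, v = x − y the rectangle is axis-aligned; the map (x,y)→(u,v) scales areas by 2.
u-values: -11, -3, 1, -2, 3, 2; range = 3 − (-11) = 14.
v-values: -1, 5, -11, 6, -1, 2; range = 6 − (-11) = 17.
Area = (14 × 17) / 2 = 119.

119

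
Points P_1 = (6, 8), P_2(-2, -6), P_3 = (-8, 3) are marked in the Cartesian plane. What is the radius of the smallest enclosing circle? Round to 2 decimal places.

Side lengths²: P_1P_2² = 260, P_1P_3² = 221, P_2P_3² = 117.
Since P_1P_2² = 260 < 221 + 117 = 338, the triangle is acute, so the smallest enclosing circle is the circumcircle.
Circumcentre = (0.25, 2), r² = 69.0625.
r = √(69.0625) ≈ 8.31.

8.31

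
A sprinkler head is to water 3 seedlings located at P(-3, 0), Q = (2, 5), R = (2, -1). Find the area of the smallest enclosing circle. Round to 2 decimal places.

40.84

Side lengths²: PQ² = 50, PR² = 26, QR² = 36.
Since PQ² = 50 < 36 + 26 = 62, the triangle is acute, so the smallest enclosing circle is the circumcircle.
Circumcentre = (0, 2), r² = 13.
Area = π·r² = π·13 ≈ 40.84.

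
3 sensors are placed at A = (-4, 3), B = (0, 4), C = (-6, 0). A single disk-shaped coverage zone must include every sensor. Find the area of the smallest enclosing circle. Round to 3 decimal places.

40.841

Side lengths²: AB² = 17, AC² = 13, BC² = 52.
Since BC² = 52 ≥ 17 + 13 = 30, the angle opposite BC is not acute, so the smallest enclosing circle has BC as diameter.
Centre = midpoint of BC = (-3, 2), r² = 52/4 = 13.
Area = π·r² = π·13 ≈ 40.841.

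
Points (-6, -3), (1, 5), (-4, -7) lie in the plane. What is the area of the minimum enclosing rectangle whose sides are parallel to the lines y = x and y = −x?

In coordinates u = x + y, v = x − y the rectangle is axis-aligned; the map (x,y)→(u,v) scales areas by 2.
u-values: -9, 6, -11; range = 6 − (-11) = 17.
v-values: -3, -4, 3; range = 3 − (-4) = 7.
Area = (17 × 7) / 2 = 59.5.

59.5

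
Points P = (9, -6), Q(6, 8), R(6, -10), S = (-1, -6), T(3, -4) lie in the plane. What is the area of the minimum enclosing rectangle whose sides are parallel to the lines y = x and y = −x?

189

In coordinates u = x + y, v = x − y the rectangle is axis-aligned; the map (x,y)→(u,v) scales areas by 2.
u-values: 3, 14, -4, -7, -1; range = 14 − (-7) = 21.
v-values: 15, -2, 16, 5, 7; range = 16 − (-2) = 18.
Area = (21 × 18) / 2 = 189.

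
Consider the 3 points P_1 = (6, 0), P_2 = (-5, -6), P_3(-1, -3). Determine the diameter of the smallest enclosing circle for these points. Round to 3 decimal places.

Side lengths²: P_1P_2² = 157, P_1P_3² = 58, P_2P_3² = 25.
Since P_1P_2² = 157 ≥ 58 + 25 = 83, the angle opposite P_1P_2 is not acute, so the smallest enclosing circle has P_1P_2 as diameter.
Centre = midpoint of P_1P_2 = (0.5, -3), r² = 157/4 = 39.25.
Diameter = 2r = 2√(39.25) ≈ 12.530.

12.530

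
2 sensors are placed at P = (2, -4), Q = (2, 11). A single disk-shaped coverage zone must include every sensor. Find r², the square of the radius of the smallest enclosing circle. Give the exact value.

The smallest circle enclosing two points has them as diameter endpoints.
Centre = midpoint = (2, 3.5); r² = |PQ|²/4 = 225/4 = 56.25.

56.25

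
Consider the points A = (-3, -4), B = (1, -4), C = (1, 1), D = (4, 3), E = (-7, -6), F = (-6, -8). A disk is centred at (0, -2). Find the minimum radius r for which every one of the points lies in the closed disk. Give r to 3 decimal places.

The required radius is the distance from (0, -2) to the farthest point.
Squared distances: 13, 5, 10, 41, 65, 72.
Maximum is 72, attained at F.
r = √72 ≈ 8.485.

8.485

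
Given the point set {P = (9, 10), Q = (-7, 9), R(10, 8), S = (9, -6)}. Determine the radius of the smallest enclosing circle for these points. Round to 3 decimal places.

10.987

By Welzl's lemma the MEC is supported by two points (diametrically opposite) or three points (on a circumcircle).
The minimum enclosing circle is determined by three boundary points: P, Q, S.
Their circumcentre is (1.46875, 2) with r² = 120.7197265625.
The farthest remaining point R is at distance² 108.7822265625 ≤ 120.7197265625.
r = √(120.7197265625) ≈ 10.987.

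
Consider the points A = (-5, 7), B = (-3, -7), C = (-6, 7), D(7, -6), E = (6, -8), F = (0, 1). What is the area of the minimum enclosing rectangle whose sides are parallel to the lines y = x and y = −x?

162

In coordinates u = x + y, v = x − y the rectangle is axis-aligned; the map (x,y)→(u,v) scales areas by 2.
u-values: 2, -10, 1, 1, -2, 1; range = 2 − (-10) = 12.
v-values: -12, 4, -13, 13, 14, -1; range = 14 − (-13) = 27.
Area = (12 × 27) / 2 = 162.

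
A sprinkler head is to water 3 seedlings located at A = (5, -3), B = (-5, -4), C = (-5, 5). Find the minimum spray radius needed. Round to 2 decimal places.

6.44

Side lengths²: AB² = 101, AC² = 164, BC² = 81.
Since AC² = 164 < 101 + 81 = 182, the triangle is acute, so the smallest enclosing circle is the circumcircle.
Circumcentre = (-0.4, 0.5), r² = 41.41.
r = √(41.41) ≈ 6.44.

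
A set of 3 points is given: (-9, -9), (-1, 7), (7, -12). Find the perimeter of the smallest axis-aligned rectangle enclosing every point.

70

Width = max x − min x = 7 − (-9) = 16.
Height = max y − min y = 7 − (-12) = 19.
Perimeter = 2(16 + 19) = 70.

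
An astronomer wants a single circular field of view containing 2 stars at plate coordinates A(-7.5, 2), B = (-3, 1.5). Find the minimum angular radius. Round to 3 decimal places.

2.264

The smallest circle enclosing two points has them as diameter endpoints.
Centre = midpoint = (-5.25, 1.75); r² = |AB|²/4 = 20.5/4 = 5.125.
r = √(5.125) ≈ 2.264.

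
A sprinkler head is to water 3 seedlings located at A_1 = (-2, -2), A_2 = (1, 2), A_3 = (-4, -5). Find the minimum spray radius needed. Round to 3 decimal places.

Side lengths²: A_1A_2² = 25, A_1A_3² = 13, A_2A_3² = 74.
Since A_2A_3² = 74 ≥ 25 + 13 = 38, the angle opposite A_2A_3 is not acute, so the smallest enclosing circle has A_2A_3 as diameter.
Centre = midpoint of A_2A_3 = (-1.5, -1.5), r² = 74/4 = 18.5.
r = √(18.5) ≈ 4.301.

4.301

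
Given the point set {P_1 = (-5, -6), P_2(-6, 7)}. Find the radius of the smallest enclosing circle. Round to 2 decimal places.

The smallest circle enclosing two points has them as diameter endpoints.
Centre = midpoint = (-5.5, 0.5); r² = |P_1P_2|²/4 = 170/4 = 42.5.
r = √(42.5) ≈ 6.52.

6.52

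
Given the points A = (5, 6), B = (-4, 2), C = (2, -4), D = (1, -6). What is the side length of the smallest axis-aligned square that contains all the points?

12

The bounding box has width 9 and height 12.
An axis-aligned square enclosing the set must have side ≥ max(width, height).
So the minimum side is max(9, 12) = 12.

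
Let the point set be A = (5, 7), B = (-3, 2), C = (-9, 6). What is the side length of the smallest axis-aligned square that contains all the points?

The bounding box has width 14 and height 5.
An axis-aligned square enclosing the set must have side ≥ max(width, height).
So the minimum side is max(14, 5) = 14.

14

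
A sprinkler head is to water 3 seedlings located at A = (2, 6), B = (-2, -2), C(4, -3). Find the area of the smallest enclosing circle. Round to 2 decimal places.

73.08

Side lengths²: AB² = 80, AC² = 85, BC² = 37.
Since AC² = 85 < 80 + 37 = 117, the triangle is acute, so the smallest enclosing circle is the circumcircle.
Circumcentre = (21/13, 31/26), r² = 15725/676.
Area = π·r² = π·15725/676 ≈ 73.08.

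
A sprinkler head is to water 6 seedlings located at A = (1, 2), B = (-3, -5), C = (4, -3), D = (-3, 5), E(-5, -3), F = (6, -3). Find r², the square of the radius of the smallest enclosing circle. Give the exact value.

A smallest enclosing disk is always determined by at most three of the input points on its boundary.
The minimum enclosing circle is determined by three boundary points: D, E, F.
Their circumcentre is (0.5, -0.125) with r² = 38.515625.
The farthest remaining point B is at distance² 36.015625 ≤ 38.515625.

38.515625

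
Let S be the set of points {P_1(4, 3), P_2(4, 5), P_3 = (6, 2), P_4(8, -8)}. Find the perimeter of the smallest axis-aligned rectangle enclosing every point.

34

Width = max x − min x = 8 − 4 = 4.
Height = max y − min y = 5 − (-8) = 13.
Perimeter = 2(4 + 13) = 34.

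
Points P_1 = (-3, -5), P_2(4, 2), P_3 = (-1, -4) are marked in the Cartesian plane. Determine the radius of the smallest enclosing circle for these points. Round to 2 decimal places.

4.95

Side lengths²: P_1P_2² = 98, P_1P_3² = 5, P_2P_3² = 61.
Since P_1P_2² = 98 ≥ 61 + 5 = 66, the angle opposite P_1P_2 is not acute, so the smallest enclosing circle has P_1P_2 as diameter.
Centre = midpoint of P_1P_2 = (0.5, -1.5), r² = 98/4 = 24.5.
r = √(24.5) ≈ 4.95.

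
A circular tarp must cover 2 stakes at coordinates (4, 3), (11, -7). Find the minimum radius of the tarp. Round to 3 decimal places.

The smallest circle enclosing two points has them as diameter endpoints.
Centre = midpoint = (7.5, -2); r² = |(4, 3)−(11, -7)|²/4 = 149/4 = 37.25.
r = √(37.25) ≈ 6.103.

6.103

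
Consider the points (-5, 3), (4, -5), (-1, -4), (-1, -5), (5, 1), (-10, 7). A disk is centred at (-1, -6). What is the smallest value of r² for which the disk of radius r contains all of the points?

250

The required radius is the distance from (-1, -6) to the farthest point.
Squared distances: 97, 26, 4, 1, 85, 250.
Maximum is 250, attained at (-10, 7).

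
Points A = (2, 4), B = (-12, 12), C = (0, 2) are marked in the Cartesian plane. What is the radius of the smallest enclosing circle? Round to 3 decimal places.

Side lengths²: AB² = 260, AC² = 8, BC² = 244.
Since AB² = 260 ≥ 244 + 8 = 252, the angle opposite AB is not acute, so the smallest enclosing circle has AB as diameter.
Centre = midpoint of AB = (-5, 8), r² = 260/4 = 65.
r = √65 ≈ 8.062.

8.062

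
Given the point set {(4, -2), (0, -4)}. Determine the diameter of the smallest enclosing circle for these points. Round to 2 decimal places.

The smallest circle enclosing two points has them as diameter endpoints.
Centre = midpoint = (2, -3); r² = |(4, -2)−(0, -4)|²/4 = 20/4 = 5.
Diameter = 2r = 2√5 ≈ 4.47.

4.47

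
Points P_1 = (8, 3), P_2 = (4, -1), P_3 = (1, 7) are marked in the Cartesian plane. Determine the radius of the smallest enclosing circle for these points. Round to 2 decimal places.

4.43

Side lengths²: P_1P_2² = 32, P_1P_3² = 65, P_2P_3² = 73.
Since P_2P_3² = 73 < 65 + 32 = 97, the triangle is acute, so the smallest enclosing circle is the circumcircle.
Circumcentre = (79/22, 75/22), r² = 4745/242.
r = √(4745/242) ≈ 4.43.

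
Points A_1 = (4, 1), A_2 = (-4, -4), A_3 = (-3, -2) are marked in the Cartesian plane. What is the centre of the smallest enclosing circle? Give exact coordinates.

Side lengths²: A_1A_2² = 89, A_1A_3² = 58, A_2A_3² = 5.
Since A_1A_2² = 89 ≥ 58 + 5 = 63, the angle opposite A_1A_2 is not acute, so the smallest enclosing circle has A_1A_2 as diameter.
Centre = midpoint of A_1A_2 = (0, -1.5), r² = 89/4 = 22.25.
Centre = (0, -1.5).

(0, -1.5)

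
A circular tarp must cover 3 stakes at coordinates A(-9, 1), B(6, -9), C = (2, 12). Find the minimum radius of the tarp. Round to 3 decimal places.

10.900

Side lengths²: AB² = 325, AC² = 242, BC² = 457.
Since BC² = 457 < 325 + 242 = 567, the triangle is acute, so the smallest enclosing circle is the circumcircle.
Circumcentre = (1.9, 1.1), r² = 118.82.
r = √(118.82) ≈ 10.900.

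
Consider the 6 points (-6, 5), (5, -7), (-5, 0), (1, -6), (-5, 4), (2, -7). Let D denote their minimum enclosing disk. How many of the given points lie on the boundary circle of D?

The farthest pair is (-6, 5)–(5, -7) with squared distance 265. The circle on this segment as diameter has centre (-0.5, -1) and r² = 265/4 = 66.25.
Check (-5, 0): distance² to centre = 21.25 ≤ 66.25, so it lies inside.
All remaining points lie in this disk, and no smaller disk contains both endpoints, so this is the minimum enclosing circle.
The points at distance exactly r from the centre are (-6, 5), (5, -7) — 2 points.

2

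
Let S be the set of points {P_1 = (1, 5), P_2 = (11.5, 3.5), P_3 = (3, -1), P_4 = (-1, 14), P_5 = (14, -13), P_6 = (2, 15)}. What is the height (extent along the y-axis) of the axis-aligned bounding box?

max y = 15, min y = -13, so height = 28.

28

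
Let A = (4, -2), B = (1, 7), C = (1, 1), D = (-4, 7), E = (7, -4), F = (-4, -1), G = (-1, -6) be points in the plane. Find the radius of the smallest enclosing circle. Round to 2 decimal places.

By Welzl's lemma the MEC is supported by two points (diametrically opposite) or three points (on a circumcircle).
The minimum enclosing circle is determined by three boundary points: D, E, G.
Their circumcentre is (1.4, 1.4) with r² = 60.52.
The farthest remaining point F is at distance² 34.92 ≤ 60.52.
r = √(60.52) ≈ 7.78.

7.78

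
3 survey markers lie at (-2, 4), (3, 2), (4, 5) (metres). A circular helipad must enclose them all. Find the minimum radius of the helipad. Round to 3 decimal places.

Call the three points A, B, C in the order given.
Side lengths²: AB² = 29, AC² = 37, BC² = 10.
Since AC² = 37 < 29 + 10 = 39, the triangle is acute, so the smallest enclosing circle is the circumcircle.
Circumcentre = (35/34, 147/34), r² = 5365/578.
r = √(5365/578) ≈ 3.047.

3.047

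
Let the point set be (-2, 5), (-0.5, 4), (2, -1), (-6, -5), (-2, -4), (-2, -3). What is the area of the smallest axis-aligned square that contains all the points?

100

The bounding box has width 8 and height 10.
An axis-aligned square enclosing the set must have side ≥ max(width, height).
So the minimum side is max(8, 10) = 10.
Area = 10² = 100.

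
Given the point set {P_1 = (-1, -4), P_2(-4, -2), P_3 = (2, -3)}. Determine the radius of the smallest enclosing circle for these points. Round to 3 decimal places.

Side lengths²: P_1P_2² = 13, P_1P_3² = 10, P_2P_3² = 37.
Since P_2P_3² = 37 ≥ 13 + 10 = 23, the angle opposite P_2P_3 is not acute, so the smallest enclosing circle has P_2P_3 as diameter.
Centre = midpoint of P_2P_3 = (-1, -2.5), r² = 37/4 = 9.25.
r = √(9.25) ≈ 3.041.

3.041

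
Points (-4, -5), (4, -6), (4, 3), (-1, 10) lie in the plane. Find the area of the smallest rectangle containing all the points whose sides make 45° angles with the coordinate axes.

189

In coordinates u = x + y, v = x − y the rectangle is axis-aligned; the map (x,y)→(u,v) scales areas by 2.
u-values: -9, -2, 7, 9; range = 9 − (-9) = 18.
v-values: 1, 10, 1, -11; range = 10 − (-11) = 21.
Area = (18 × 21) / 2 = 189.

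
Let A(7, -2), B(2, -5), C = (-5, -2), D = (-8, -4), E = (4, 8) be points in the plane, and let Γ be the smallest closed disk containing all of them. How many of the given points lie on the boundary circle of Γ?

3

The minimum enclosing circle of a finite set is fixed by two of the points (as a diameter) or three (as a circumcircle).
The minimum enclosing circle is determined by three boundary points: A, D, E.
Their circumcentre is (-27/26, 27/26) with r² = 24961/338.
The farthest remaining point B is at distance² 15445/338 ≤ 24961/338.
The points at distance exactly r from the centre are A, D, E — 3 points.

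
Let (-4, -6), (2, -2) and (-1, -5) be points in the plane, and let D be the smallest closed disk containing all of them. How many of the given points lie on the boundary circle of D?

2

Call the three points A, B, C in the order given.
Side lengths²: AB² = 52, AC² = 10, BC² = 18.
Since AB² = 52 ≥ 18 + 10 = 28, the angle opposite AB is not acute, so the smallest enclosing circle has AB as diameter.
Centre = midpoint of AB = (-1, -4), r² = 52/4 = 13.
The points at distance exactly r from the centre are (-4, -6), (2, -2) — 2 points.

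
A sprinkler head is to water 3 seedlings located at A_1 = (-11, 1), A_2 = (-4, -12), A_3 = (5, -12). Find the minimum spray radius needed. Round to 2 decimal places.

10.31

Side lengths²: A_1A_2² = 218, A_1A_3² = 425, A_2A_3² = 81.
Since A_1A_3² = 425 ≥ 218 + 81 = 299, the angle opposite A_1A_3 is not acute, so the smallest enclosing circle has A_1A_3 as diameter.
Centre = midpoint of A_1A_3 = (-3, -5.5), r² = 425/4 = 106.25.
r = √(106.25) ≈ 10.31.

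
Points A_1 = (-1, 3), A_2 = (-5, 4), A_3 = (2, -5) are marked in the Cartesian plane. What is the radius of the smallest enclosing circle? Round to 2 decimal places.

5.70

Side lengths²: A_1A_2² = 17, A_1A_3² = 73, A_2A_3² = 130.
Since A_2A_3² = 130 ≥ 73 + 17 = 90, the angle opposite A_2A_3 is not acute, so the smallest enclosing circle has A_2A_3 as diameter.
Centre = midpoint of A_2A_3 = (-1.5, -0.5), r² = 130/4 = 32.5.
r = √(32.5) ≈ 5.70.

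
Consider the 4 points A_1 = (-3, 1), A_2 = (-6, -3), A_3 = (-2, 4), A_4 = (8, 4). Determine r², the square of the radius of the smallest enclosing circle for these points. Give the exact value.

61.25

The farthest pair is A_2–A_4 with squared distance 245. The circle on this segment as diameter has centre (1, 0.5) and r² = 245/4 = 61.25.
Check A_1: distance² to centre = 16.25 ≤ 61.25, so it lies inside.
All remaining points lie in this disk, and no smaller disk contains both endpoints, so this is the minimum enclosing circle.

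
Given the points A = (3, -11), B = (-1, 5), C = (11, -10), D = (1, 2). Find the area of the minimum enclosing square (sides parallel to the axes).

The bounding box has width 12 and height 16.
An axis-aligned square enclosing the set must have side ≥ max(width, height).
So the minimum side is max(12, 16) = 16.
Area = 16² = 256.

256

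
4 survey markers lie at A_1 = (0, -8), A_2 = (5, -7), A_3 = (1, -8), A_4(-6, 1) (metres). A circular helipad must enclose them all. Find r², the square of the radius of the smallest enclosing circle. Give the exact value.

The farthest pair is A_2–A_4 with squared distance 185. The circle on this segment as diameter has centre (-0.5, -3) and r² = 185/4 = 46.25.
Check A_1: distance² to centre = 25.25 ≤ 46.25, so it lies inside.
All remaining points lie in this disk, and no smaller disk contains both endpoints, so this is the minimum enclosing circle.

46.25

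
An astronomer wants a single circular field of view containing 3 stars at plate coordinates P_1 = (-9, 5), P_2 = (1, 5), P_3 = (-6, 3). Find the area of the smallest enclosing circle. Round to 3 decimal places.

78.540

Side lengths²: P_1P_2² = 100, P_1P_3² = 13, P_2P_3² = 53.
Since P_1P_2² = 100 ≥ 53 + 13 = 66, the angle opposite P_1P_2 is not acute, so the smallest enclosing circle has P_1P_2 as diameter.
Centre = midpoint of P_1P_2 = (-4, 5), r² = 100/4 = 25.
Area = π·r² = π·25 ≈ 78.540.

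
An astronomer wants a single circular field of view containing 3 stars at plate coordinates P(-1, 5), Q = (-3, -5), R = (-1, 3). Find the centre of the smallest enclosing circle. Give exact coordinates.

Side lengths²: PQ² = 104, PR² = 4, QR² = 68.
Since PQ² = 104 ≥ 68 + 4 = 72, the angle opposite PQ is not acute, so the smallest enclosing circle has PQ as diameter.
Centre = midpoint of PQ = (-2, 0), r² = 104/4 = 26.
Centre = (-2, 0).

(-2, 0)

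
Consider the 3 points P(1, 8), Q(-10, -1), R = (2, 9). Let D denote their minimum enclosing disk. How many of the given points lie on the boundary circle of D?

2

Side lengths²: PQ² = 202, PR² = 2, QR² = 244.
Since QR² = 244 ≥ 202 + 2 = 204, the angle opposite QR is not acute, so the smallest enclosing circle has QR as diameter.
Centre = midpoint of QR = (-4, 4), r² = 244/4 = 61.
The points at distance exactly r from the centre are Q, R — 2 points.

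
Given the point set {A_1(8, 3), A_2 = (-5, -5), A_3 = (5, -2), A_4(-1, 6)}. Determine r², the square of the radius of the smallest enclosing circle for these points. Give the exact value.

The minimum enclosing circle of a finite set is fixed by two of the points (as a diameter) or three (as a circumcircle).
The farthest pair is A_1–A_2 with squared distance 233. The circle on this segment as diameter has centre (1.5, -1) and r² = 233/4 = 58.25.
Check A_3: distance² to centre = 13.25 ≤ 58.25, so it lies inside.
All remaining points lie in this disk, and no smaller disk contains both endpoints, so this is the minimum enclosing circle.

58.25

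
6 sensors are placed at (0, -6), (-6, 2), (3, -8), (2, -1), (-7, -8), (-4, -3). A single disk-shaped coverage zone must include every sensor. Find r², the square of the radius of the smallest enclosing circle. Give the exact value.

45.7025

By Welzl's lemma the MEC is supported by two points (diametrically opposite) or three points (on a circumcircle).
The minimum enclosing circle is determined by three boundary points: (-6, 2), (3, -8), (-7, -8).
Their circumcentre is (-2, -3.45) with r² = 45.7025.
The farthest remaining point (2, -1) is at distance² 22.0025 ≤ 45.7025.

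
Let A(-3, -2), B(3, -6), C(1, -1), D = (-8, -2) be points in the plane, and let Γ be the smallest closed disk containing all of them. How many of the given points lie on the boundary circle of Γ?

2

The minimum enclosing circle of a finite set is fixed by two of the points (as a diameter) or three (as a circumcircle).
The farthest pair is B–D with squared distance 137. The circle on this segment as diameter has centre (-2.5, -4) and r² = 137/4 = 34.25.
Check A: distance² to centre = 4.25 ≤ 34.25, so it lies inside.
All remaining points lie in this disk, and no smaller disk contains both endpoints, so this is the minimum enclosing circle.
The points at distance exactly r from the centre are B, D — 2 points.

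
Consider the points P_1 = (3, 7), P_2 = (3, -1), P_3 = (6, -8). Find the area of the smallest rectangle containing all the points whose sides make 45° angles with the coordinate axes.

108

In coordinates u = x + y, v = x − y the rectangle is axis-aligned; the map (x,y)→(u,v) scales areas by 2.
u-values: 10, 2, -2; range = 10 − (-2) = 12.
v-values: -4, 4, 14; range = 14 − (-4) = 18.
Area = (12 × 18) / 2 = 108.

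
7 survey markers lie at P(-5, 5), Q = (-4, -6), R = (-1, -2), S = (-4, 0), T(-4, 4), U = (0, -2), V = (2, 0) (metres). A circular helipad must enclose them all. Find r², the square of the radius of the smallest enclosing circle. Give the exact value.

A smallest enclosing disk is always determined by at most three of the input points on its boundary.
The minimum enclosing circle is determined by three boundary points: P, Q, V.
Their circumcentre is (-43/12, -5/12) with r² = 2257/72.
The farthest remaining point T is at distance² 1417/72 ≤ 2257/72.

2257/72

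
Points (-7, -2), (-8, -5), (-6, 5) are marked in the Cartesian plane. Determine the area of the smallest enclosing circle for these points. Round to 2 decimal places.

Call the three points A, B, C in the order given.
Side lengths²: AB² = 10, AC² = 50, BC² = 104.
Since BC² = 104 ≥ 50 + 10 = 60, the angle opposite BC is not acute, so the smallest enclosing circle has BC as diameter.
Centre = midpoint of BC = (-7, 0), r² = 104/4 = 26.
Area = π·r² = π·26 ≈ 81.68.

81.68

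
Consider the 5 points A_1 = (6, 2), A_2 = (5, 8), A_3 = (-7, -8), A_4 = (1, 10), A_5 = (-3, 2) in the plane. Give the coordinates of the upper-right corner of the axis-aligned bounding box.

x-range [-7, 6], y-range [-8, 10].
The upper-right corner is (6, 10).

(6, 10)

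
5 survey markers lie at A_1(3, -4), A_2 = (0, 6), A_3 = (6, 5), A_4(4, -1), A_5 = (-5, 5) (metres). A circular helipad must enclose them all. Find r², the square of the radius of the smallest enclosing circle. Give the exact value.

A smallest enclosing disk is always determined by at most three of the input points on its boundary.
The minimum enclosing circle is determined by three boundary points: A_1, A_3, A_5.
Their circumcentre is (0.5, 11/6) with r² = 725/18.
The farthest remaining point A_4 is at distance² 365/18 ≤ 725/18.

725/18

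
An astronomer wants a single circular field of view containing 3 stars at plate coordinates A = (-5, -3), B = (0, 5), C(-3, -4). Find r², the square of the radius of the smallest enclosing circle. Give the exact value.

Side lengths²: AB² = 89, AC² = 5, BC² = 90.
Since BC² = 90 < 89 + 5 = 94, the triangle is acute, so the smallest enclosing circle is the circumcircle.
Circumcentre = (-27/14, 9/14), r² = 2225/98.

2225/98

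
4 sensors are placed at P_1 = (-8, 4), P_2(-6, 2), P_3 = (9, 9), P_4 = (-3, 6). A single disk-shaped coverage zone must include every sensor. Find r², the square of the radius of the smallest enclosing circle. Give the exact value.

78.5

A smallest enclosing disk is always determined by at most three of the input points on its boundary.
The farthest pair is P_1–P_3 with squared distance 314. The circle on this segment as diameter has centre (0.5, 6.5) and r² = 314/4 = 78.5.
Check P_2: distance² to centre = 62.5 ≤ 78.5, so it lies inside.
All remaining points lie in this disk, and no smaller disk contains both endpoints, so this is the minimum enclosing circle.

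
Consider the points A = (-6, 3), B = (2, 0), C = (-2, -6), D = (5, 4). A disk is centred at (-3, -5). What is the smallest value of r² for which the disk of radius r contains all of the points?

The required radius is the distance from (-3, -5) to the farthest point.
Squared distances: 73, 50, 2, 145.
Maximum is 145, attained at D.

145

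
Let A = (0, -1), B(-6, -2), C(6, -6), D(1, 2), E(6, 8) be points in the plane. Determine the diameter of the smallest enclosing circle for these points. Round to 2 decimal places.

16.47

The minimum enclosing circle of a finite set is fixed by two of the points (as a diameter) or three (as a circumcircle).
The minimum enclosing circle is determined by three boundary points: B, C, E.
Their circumcentre is (5/3, 1) with r² = 610/9.
The farthest remaining point A is at distance² 61/9 ≤ 610/9.
Diameter = 2r = 2√(610/9) ≈ 16.47.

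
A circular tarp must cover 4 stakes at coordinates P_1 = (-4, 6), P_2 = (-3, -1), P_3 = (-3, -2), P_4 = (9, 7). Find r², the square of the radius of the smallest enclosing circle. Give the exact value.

5525/98

The minimum enclosing circle is determined by three boundary points: P_1, P_3, P_4.
Their circumcentre is (39/14, 39/14) with r² = 5525/98.
The farthest remaining point P_2 is at distance² 4685/98 ≤ 5525/98.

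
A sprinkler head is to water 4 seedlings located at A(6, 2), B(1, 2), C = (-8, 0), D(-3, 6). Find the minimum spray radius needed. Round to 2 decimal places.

7.07

By Welzl's lemma the MEC is supported by two points (diametrically opposite) or three points (on a circumcircle).
The farthest pair is A–C with squared distance 200. The circle on this segment as diameter has centre (-1, 1) and r² = 200/4 = 50.
Check B: distance² to centre = 5 ≤ 50, so it lies inside.
All remaining points lie in this disk, and no smaller disk contains both endpoints, so this is the minimum enclosing circle.
r = √50 ≈ 7.07.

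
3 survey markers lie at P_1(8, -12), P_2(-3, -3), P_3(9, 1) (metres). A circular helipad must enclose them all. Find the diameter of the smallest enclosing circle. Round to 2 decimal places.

15.42

Side lengths²: P_1P_2² = 202, P_1P_3² = 170, P_2P_3² = 160.
Since P_1P_2² = 202 < 170 + 160 = 330, the triangle is acute, so the smallest enclosing circle is the circumcircle.
Circumcentre = (167/38, -197/38), r² = 42925/722.
Diameter = 2r = 2√(42925/722) ≈ 15.42.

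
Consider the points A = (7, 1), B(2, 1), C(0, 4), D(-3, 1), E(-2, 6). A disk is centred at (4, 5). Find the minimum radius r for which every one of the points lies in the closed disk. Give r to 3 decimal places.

8.062

The required radius is the distance from (4, 5) to the farthest point.
Squared distances: 25, 20, 17, 65, 37.
Maximum is 65, attained at D.
r = √65 ≈ 8.062.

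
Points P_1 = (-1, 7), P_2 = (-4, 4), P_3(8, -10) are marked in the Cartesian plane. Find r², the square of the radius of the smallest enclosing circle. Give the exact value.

Side lengths²: P_1P_2² = 18, P_1P_3² = 370, P_2P_3² = 340.
Since P_1P_3² = 370 ≥ 340 + 18 = 358, the angle opposite P_1P_3 is not acute, so the smallest enclosing circle has P_1P_3 as diameter.
Centre = midpoint of P_1P_3 = (3.5, -1.5), r² = 370/4 = 92.5.

92.5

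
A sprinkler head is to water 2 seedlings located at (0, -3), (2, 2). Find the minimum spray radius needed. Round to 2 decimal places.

2.69

The smallest circle enclosing two points has them as diameter endpoints.
Centre = midpoint = (1, -0.5); r² = |(0, -3)−(2, 2)|²/4 = 29/4 = 7.25.
r = √(7.25) ≈ 2.69.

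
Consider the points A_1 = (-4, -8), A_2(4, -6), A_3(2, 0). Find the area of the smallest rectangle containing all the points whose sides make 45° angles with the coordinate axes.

56

In coordinates u = x + y, v = x − y the rectangle is axis-aligned; the map (x,y)→(u,v) scales areas by 2.
u-values: -12, -2, 2; range = 2 − (-12) = 14.
v-values: 4, 10, 2; range = 10 − 2 = 8.
Area = (14 × 8) / 2 = 56.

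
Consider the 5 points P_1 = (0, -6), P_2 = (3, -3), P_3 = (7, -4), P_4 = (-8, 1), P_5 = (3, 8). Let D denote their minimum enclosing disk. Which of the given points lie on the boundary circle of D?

The minimum enclosing circle of a finite set is fixed by two of the points (as a diameter) or three (as a circumcircle).
The minimum enclosing circle is determined by three boundary points: P_3, P_4, P_5.
Their circumcentre is (0.125, 0.375) with r² = 66.40625.
The farthest remaining point P_1 is at distance² 40.65625 ≤ 66.40625.
The points at distance exactly r from the centre are P_3, P_4, P_5 — 3 points.

P_3, P_4, P_5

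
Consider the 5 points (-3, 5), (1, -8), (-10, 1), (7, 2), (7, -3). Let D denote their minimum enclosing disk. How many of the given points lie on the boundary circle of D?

3

By Welzl's lemma the MEC is supported by two points (diametrically opposite) or three points (on a circumcircle).
The minimum enclosing circle is determined by three boundary points: (-10, 1), (7, 2), (7, -3).
Their circumcentre is (-47/34, -0.5) with r² = 44225/578.
The farthest remaining point (1, -8) is at distance² 35793/578 ≤ 44225/578.
The points at distance exactly r from the centre are (-10, 1), (7, 2), (7, -3) — 3 points.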